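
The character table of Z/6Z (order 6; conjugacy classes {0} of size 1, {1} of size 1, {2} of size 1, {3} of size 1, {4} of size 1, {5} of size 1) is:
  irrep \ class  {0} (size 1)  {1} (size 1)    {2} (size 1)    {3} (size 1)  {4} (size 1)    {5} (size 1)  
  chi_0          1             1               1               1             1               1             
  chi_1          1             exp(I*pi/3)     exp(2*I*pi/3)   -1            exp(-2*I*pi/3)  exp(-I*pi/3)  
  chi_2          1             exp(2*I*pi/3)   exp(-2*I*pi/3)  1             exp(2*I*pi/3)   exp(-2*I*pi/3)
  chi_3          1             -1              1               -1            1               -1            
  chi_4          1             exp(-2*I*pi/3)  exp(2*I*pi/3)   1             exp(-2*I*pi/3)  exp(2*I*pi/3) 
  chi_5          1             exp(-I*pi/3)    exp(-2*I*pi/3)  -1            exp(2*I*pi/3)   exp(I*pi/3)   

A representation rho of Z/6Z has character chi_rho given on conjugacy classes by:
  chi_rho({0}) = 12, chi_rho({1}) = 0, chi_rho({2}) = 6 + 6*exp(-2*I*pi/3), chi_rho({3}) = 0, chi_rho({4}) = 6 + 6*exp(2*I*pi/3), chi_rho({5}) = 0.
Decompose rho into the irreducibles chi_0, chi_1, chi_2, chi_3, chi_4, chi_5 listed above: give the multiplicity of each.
Multiplicities: chi_0: 3, chi_1: 0, chi_2: 3, chi_3: 3, chi_4: 0, chi_5: 3.

Derivation: Use <chi_rho, chi> = (1/|G|) sum_C |C| * chi_rho(C) * conj(chi(C)) with |G| = 6 for each irreducible chi in the table:
  <chi_rho, chi_0> = (1/6)[1*(12)*conj(1) + 1*(0)*conj(1) + 1*(6 + 6*exp(-2*I*pi/3))*conj(1) + 1*(0)*conj(1) + 1*(6 + 6*exp(2*I*pi/3))*conj(1) + 1*(0)*conj(1)]
      = (1/6)[(12) + (0) + (6 + 6*exp(-2*I*pi/3)) + (0) + (6 + 6*exp(2*I*pi/3)) + (0)] = 18/6 = 3
  <chi_rho, chi_1> = (1/6)[1*(12)*conj(1) + 1*(0)*conj(exp(I*pi/3)) + 1*(6 + 6*exp(-2*I*pi/3))*conj(exp(2*I*pi/3)) + 1*(0)*conj(-1) + 1*(6 + 6*exp(2*I*pi/3))*conj(exp(-2*I*pi/3)) + 1*(0)*conj(exp(-I*pi/3))]
      = (1/6)[(12) + (0) + (-6) + (0) + (-6) + (0)] = 0/6 = 0
  <chi_rho, chi_2> = (1/6)[1*(12)*conj(1) + 1*(0)*conj(exp(2*I*pi/3)) + 1*(6 + 6*exp(-2*I*pi/3))*conj(exp(-2*I*pi/3)) + 1*(0)*conj(1) + 1*(6 + 6*exp(2*I*pi/3))*conj(exp(2*I*pi/3)) + 1*(0)*conj(exp(-2*I*pi/3))]
      = (1/6)[(12) + (0) + (6 + 6*exp(2*I*pi/3)) + (0) + (6 + 6*exp(-2*I*pi/3)) + (0)] = 18/6 = 3
  <chi_rho, chi_3> = (1/6)[1*(12)*conj(1) + 1*(0)*conj(-1) + 1*(6 + 6*exp(-2*I*pi/3))*conj(1) + 1*(0)*conj(-1) + 1*(6 + 6*exp(2*I*pi/3))*conj(1) + 1*(0)*conj(-1)]
      = (1/6)[(12) + (0) + (6 + 6*exp(-2*I*pi/3)) + (0) + (6 + 6*exp(2*I*pi/3)) + (0)] = 18/6 = 3
  <chi_rho, chi_4> = (1/6)[1*(12)*conj(1) + 1*(0)*conj(exp(-2*I*pi/3)) + 1*(6 + 6*exp(-2*I*pi/3))*conj(exp(2*I*pi/3)) + 1*(0)*conj(1) + 1*(6 + 6*exp(2*I*pi/3))*conj(exp(-2*I*pi/3)) + 1*(0)*conj(exp(2*I*pi/3))]
      = (1/6)[(12) + (0) + (-6) + (0) + (-6) + (0)] = 0/6 = 0
  <chi_rho, chi_5> = (1/6)[1*(12)*conj(1) + 1*(0)*conj(exp(-I*pi/3)) + 1*(6 + 6*exp(-2*I*pi/3))*conj(exp(-2*I*pi/3)) + 1*(0)*conj(-1) + 1*(6 + 6*exp(2*I*pi/3))*conj(exp(2*I*pi/3)) + 1*(0)*conj(exp(I*pi/3))]
      = (1/6)[(12) + (0) + (6 + 6*exp(2*I*pi/3)) + (0) + (6 + 6*exp(-2*I*pi/3)) + (0)] = 18/6 = 3
(Exp terms are combined using exp(i*s)*conj(exp(i*t)) = exp(i*(s-t)), and sums of them are collapsed using the identity that for every m > 1 the m distinct m-th roots of unity sum to 0, e.g. 1 + exp(2*I*pi/3) + exp(-2*I*pi/3) = 0.)
Dimension check: dim(rho) = sum (mult * dim) = 3*1 + 0*1 + 3*1 + 3*1 + 0*1 + 3*1 = 12 = chi_rho(e) = 12.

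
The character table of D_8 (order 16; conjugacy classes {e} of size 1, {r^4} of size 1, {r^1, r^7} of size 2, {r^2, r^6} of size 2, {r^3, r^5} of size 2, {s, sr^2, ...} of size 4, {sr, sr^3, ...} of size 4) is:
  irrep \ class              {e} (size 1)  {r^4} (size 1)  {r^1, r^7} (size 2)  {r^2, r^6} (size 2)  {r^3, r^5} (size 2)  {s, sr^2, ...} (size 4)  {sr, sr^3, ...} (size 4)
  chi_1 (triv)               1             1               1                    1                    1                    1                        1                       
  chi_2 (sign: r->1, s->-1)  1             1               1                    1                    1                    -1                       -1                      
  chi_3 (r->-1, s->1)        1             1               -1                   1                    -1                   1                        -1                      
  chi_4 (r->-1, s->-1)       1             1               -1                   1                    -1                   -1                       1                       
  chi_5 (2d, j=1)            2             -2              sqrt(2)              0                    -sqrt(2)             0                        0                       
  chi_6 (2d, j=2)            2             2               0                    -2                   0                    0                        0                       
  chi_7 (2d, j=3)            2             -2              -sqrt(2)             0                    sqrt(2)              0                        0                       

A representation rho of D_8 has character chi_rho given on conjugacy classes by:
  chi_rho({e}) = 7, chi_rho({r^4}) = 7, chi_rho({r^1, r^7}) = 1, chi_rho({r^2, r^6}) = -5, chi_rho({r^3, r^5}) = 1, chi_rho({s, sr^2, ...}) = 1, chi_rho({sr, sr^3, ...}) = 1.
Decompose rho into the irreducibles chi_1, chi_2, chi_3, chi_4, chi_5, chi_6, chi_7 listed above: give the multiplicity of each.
Multiplicities: chi_1: 1, chi_2: 0, chi_3: 0, chi_4: 0, chi_5: 0, chi_6: 3, chi_7: 0.

Derivation: Use <chi_rho, chi> = (1/|G|) sum_C |C| * chi_rho(C) * conj(chi(C)) with |G| = 16 for each irreducible chi in the table:
  <chi_rho, chi_1> = (1/16)[1*(7)*conj(1) + 1*(7)*conj(1) + 2*(1)*conj(1) + 2*(-5)*conj(1) + 2*(1)*conj(1) + 4*(1)*conj(1) + 4*(1)*conj(1)]
      = (1/16)[(7) + (7) + (2) + (-10) + (2) + (4) + (4)] = 16/16 = 1
  <chi_rho, chi_2> = (1/16)[1*(7)*conj(1) + 1*(7)*conj(1) + 2*(1)*conj(1) + 2*(-5)*conj(1) + 2*(1)*conj(1) + 4*(1)*conj(-1) + 4*(1)*conj(-1)]
      = (1/16)[(7) + (7) + (2) + (-10) + (2) + (-4) + (-4)] = 0/16 = 0
  <chi_rho, chi_3> = (1/16)[1*(7)*conj(1) + 1*(7)*conj(1) + 2*(1)*conj(-1) + 2*(-5)*conj(1) + 2*(1)*conj(-1) + 4*(1)*conj(1) + 4*(1)*conj(-1)]
      = (1/16)[(7) + (7) + (-2) + (-10) + (-2) + (4) + (-4)] = 0/16 = 0
  <chi_rho, chi_4> = (1/16)[1*(7)*conj(1) + 1*(7)*conj(1) + 2*(1)*conj(-1) + 2*(-5)*conj(1) + 2*(1)*conj(-1) + 4*(1)*conj(-1) + 4*(1)*conj(1)]
      = (1/16)[(7) + (7) + (-2) + (-10) + (-2) + (-4) + (4)] = 0/16 = 0
  <chi_rho, chi_5> = (1/16)[1*(7)*conj(2) + 1*(7)*conj(-2) + 2*(1)*conj(sqrt(2)) + 2*(-5)*conj(0) + 2*(1)*conj(-sqrt(2)) + 4*(1)*conj(0) + 4*(1)*conj(0)]
      = (1/16)[(14) + (-14) + (2*sqrt(2)) + (0) + (-2*sqrt(2)) + (0) + (0)] = 0/16 = 0
  <chi_rho, chi_6> = (1/16)[1*(7)*conj(2) + 1*(7)*conj(2) + 2*(1)*conj(0) + 2*(-5)*conj(-2) + 2*(1)*conj(0) + 4*(1)*conj(0) + 4*(1)*conj(0)]
      = (1/16)[(14) + (14) + (0) + (20) + (0) + (0) + (0)] = 48/16 = 3
  <chi_rho, chi_7> = (1/16)[1*(7)*conj(2) + 1*(7)*conj(-2) + 2*(1)*conj(-sqrt(2)) + 2*(-5)*conj(0) + 2*(1)*conj(sqrt(2)) + 4*(1)*conj(0) + 4*(1)*conj(0)]
      = (1/16)[(14) + (-14) + (-2*sqrt(2)) + (0) + (2*sqrt(2)) + (0) + (0)] = 0/16 = 0
Dimension check: dim(rho) = sum (mult * dim) = 1*1 + 0*1 + 0*1 + 0*1 + 0*2 + 3*2 + 0*2 = 7 = chi_rho(e) = 7.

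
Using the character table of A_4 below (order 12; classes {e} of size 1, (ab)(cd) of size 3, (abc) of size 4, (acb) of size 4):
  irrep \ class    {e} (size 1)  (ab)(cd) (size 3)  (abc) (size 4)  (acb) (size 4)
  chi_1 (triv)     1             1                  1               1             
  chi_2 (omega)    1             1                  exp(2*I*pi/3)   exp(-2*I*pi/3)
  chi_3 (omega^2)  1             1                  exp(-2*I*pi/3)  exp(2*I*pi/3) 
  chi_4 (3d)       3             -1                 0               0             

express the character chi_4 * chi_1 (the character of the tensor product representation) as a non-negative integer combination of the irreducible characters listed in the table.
chi_4 tensor chi_1 = chi_4 (all other irreducibles have multiplicity 0).

Derivation: The character of a tensor product is the pointwise product (chi_4 * chi_1)(C) = chi_4(C) * chi_1(C):
  {e}: (3)*(1), (ab)(cd): (-1)*(1), (abc): (0)*(1), (acb): (0)*(1)
so (chi_4 * chi_1) takes values
  {e} -> 3, (ab)(cd) -> -1, (abc) -> 0, (acb) -> 0.
Now take the inner product of this character with each irreducible chi from the table, <chi_4*chi_1, chi> = (1/12) sum_C |C| (chi_4*chi_1)(C) conj(chi(C)):
  <chi_4*chi_1, chi_1> = (1/12)[1*(3)*conj(1) + 3*(-1)*conj(1) + 4*(0)*conj(1) + 4*(0)*conj(1)]
      = (1/12)[(3) + (-3) + (0) + (0)] = 0/12 = 0
  <chi_4*chi_1, chi_2> = (1/12)[1*(3)*conj(1) + 3*(-1)*conj(1) + 4*(0)*conj(exp(2*I*pi/3)) + 4*(0)*conj(exp(-2*I*pi/3))]
      = (1/12)[(3) + (-3) + (0) + (0)] = 0/12 = 0
  <chi_4*chi_1, chi_3> = (1/12)[1*(3)*conj(1) + 3*(-1)*conj(1) + 4*(0)*conj(exp(-2*I*pi/3)) + 4*(0)*conj(exp(2*I*pi/3))]
      = (1/12)[(3) + (-3) + (0) + (0)] = 0/12 = 0
  <chi_4*chi_1, chi_4> = (1/12)[1*(3)*conj(3) + 3*(-1)*conj(-1) + 4*(0)*conj(0) + 4*(0)*conj(0)]
      = (1/12)[(9) + (3) + (0) + (0)] = 12/12 = 1
(Exp terms are combined using exp(i*s)*conj(exp(i*t)) = exp(i*(s-t)), and sums of them are collapsed using the identity that for every m > 1 the m distinct m-th roots of unity sum to 0, e.g. 1 + exp(2*I*pi/3) + exp(-2*I*pi/3) = 0.)
Hence the multiplicities are chi_4: 1. Dimension check: dim(chi_4)*dim(chi_1) = 3*1 = 3 and sum (mult * dim) = 1*3 = 3.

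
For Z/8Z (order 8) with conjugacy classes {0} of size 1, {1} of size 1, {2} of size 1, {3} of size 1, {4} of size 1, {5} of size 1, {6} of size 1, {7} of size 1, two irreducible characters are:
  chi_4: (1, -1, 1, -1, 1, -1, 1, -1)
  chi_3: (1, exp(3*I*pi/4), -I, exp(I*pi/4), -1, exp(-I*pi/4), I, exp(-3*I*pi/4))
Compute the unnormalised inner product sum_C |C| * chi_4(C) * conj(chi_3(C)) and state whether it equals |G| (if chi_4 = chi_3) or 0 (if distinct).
Sum = 0; so <chi_4, chi_3> = 0 (distinct irreducibles are orthogonal).

Details: Compute term by term over conjugacy classes (|C| * chi_4(C) * conj(chi_3(C))):
  1*(1)*conj(1) + 1*(-1)*conj(exp(3*I*pi/4)) + 1*(1)*conj(-I) + 1*(-1)*conj(exp(I*pi/4)) + 1*(1)*conj(-1) + 1*(-1)*conj(exp(-I*pi/4)) + 1*(1)*conj(I) + 1*(-1)*conj(exp(-3*I*pi/4))
  = (1) + (-exp(-3*I*pi/4)) + (I) + (-exp(-I*pi/4)) + (-1) + (-exp(I*pi/4)) + (-I) + (-exp(3*I*pi/4))
  = 0.
(Exp terms are combined using exp(i*s)*conj(exp(i*t)) = exp(i*(s-t)), and sums of them are collapsed using the identity that for every m > 1 the m distinct m-th roots of unity sum to 0, e.g. 1 + exp(2*I*pi/3) + exp(-2*I*pi/3) = 0.)
Dividing by |G| = 8 gives 0/8 = 0, matching the row-orthogonality relation <chi_4, chi_3> = [chi_4 = chi_3].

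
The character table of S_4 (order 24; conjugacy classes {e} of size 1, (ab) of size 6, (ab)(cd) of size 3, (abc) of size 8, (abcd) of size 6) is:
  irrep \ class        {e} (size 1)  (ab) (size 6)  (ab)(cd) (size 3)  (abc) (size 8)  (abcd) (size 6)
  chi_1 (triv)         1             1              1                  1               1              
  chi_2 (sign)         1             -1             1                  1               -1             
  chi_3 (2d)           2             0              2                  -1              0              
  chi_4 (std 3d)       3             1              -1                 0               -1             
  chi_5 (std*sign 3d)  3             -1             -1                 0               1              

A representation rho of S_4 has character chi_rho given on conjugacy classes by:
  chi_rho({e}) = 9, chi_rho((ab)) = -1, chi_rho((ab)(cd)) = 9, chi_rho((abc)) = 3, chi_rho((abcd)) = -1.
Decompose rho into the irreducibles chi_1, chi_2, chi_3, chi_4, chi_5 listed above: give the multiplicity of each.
Multiplicities: chi_1: 2, chi_2: 3, chi_3: 2, chi_4: 0, chi_5: 0.

Proof sketch: Use <chi_rho, chi> = (1/|G|) sum_C |C| * chi_rho(C) * conj(chi(C)) with |G| = 24 for each irreducible chi in the table:
  <chi_rho, chi_1> = (1/24)[1*(9)*conj(1) + 6*(-1)*conj(1) + 3*(9)*conj(1) + 8*(3)*conj(1) + 6*(-1)*conj(1)]
      = (1/24)[(9) + (-6) + (27) + (24) + (-6)] = 48/24 = 2
  <chi_rho, chi_2> = (1/24)[1*(9)*conj(1) + 6*(-1)*conj(-1) + 3*(9)*conj(1) + 8*(3)*conj(1) + 6*(-1)*conj(-1)]
      = (1/24)[(9) + (6) + (27) + (24) + (6)] = 72/24 = 3
  <chi_rho, chi_3> = (1/24)[1*(9)*conj(2) + 6*(-1)*conj(0) + 3*(9)*conj(2) + 8*(3)*conj(-1) + 6*(-1)*conj(0)]
      = (1/24)[(18) + (0) + (54) + (-24) + (0)] = 48/24 = 2
  <chi_rho, chi_4> = (1/24)[1*(9)*conj(3) + 6*(-1)*conj(1) + 3*(9)*conj(-1) + 8*(3)*conj(0) + 6*(-1)*conj(-1)]
      = (1/24)[(27) + (-6) + (-27) + (0) + (6)] = 0/24 = 0
  <chi_rho, chi_5> = (1/24)[1*(9)*conj(3) + 6*(-1)*conj(-1) + 3*(9)*conj(-1) + 8*(3)*conj(0) + 6*(-1)*conj(1)]
      = (1/24)[(27) + (6) + (-27) + (0) + (-6)] = 0/24 = 0
Dimension check: dim(rho) = sum (mult * dim) = 2*1 + 3*1 + 2*2 + 0*3 + 0*3 = 9 = chi_rho(e) = 9.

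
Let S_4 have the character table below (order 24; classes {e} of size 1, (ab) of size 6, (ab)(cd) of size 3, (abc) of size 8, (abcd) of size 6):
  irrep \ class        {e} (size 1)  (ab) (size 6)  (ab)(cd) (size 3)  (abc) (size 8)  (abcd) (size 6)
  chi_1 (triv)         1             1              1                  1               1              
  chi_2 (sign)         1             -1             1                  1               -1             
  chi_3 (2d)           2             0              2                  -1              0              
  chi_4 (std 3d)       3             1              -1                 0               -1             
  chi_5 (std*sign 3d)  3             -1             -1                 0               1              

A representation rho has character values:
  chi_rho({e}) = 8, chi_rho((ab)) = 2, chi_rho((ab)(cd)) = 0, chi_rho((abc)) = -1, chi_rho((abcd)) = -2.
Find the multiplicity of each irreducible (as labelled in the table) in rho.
Multiplicities: chi_1: 0, chi_2: 0, chi_3: 1, chi_4: 2, chi_5: 0.

Argument: Use <chi_rho, chi> = (1/|G|) sum_C |C| * chi_rho(C) * conj(chi(C)) with |G| = 24 for each irreducible chi in the table:
  <chi_rho, chi_1> = (1/24)[1*(8)*conj(1) + 6*(2)*conj(1) + 3*(0)*conj(1) + 8*(-1)*conj(1) + 6*(-2)*conj(1)]
      = (1/24)[(8) + (12) + (0) + (-8) + (-12)] = 0/24 = 0
  <chi_rho, chi_2> = (1/24)[1*(8)*conj(1) + 6*(2)*conj(-1) + 3*(0)*conj(1) + 8*(-1)*conj(1) + 6*(-2)*conj(-1)]
      = (1/24)[(8) + (-12) + (0) + (-8) + (12)] = 0/24 = 0
  <chi_rho, chi_3> = (1/24)[1*(8)*conj(2) + 6*(2)*conj(0) + 3*(0)*conj(2) + 8*(-1)*conj(-1) + 6*(-2)*conj(0)]
      = (1/24)[(16) + (0) + (0) + (8) + (0)] = 24/24 = 1
  <chi_rho, chi_4> = (1/24)[1*(8)*conj(3) + 6*(2)*conj(1) + 3*(0)*conj(-1) + 8*(-1)*conj(0) + 6*(-2)*conj(-1)]
      = (1/24)[(24) + (12) + (0) + (0) + (12)] = 48/24 = 2
  <chi_rho, chi_5> = (1/24)[1*(8)*conj(3) + 6*(2)*conj(-1) + 3*(0)*conj(-1) + 8*(-1)*conj(0) + 6*(-2)*conj(1)]
      = (1/24)[(24) + (-12) + (0) + (0) + (-12)] = 0/24 = 0
Dimension check: dim(rho) = sum (mult * dim) = 0*1 + 0*1 + 1*2 + 2*3 + 0*3 = 8 = chi_rho(e) = 8.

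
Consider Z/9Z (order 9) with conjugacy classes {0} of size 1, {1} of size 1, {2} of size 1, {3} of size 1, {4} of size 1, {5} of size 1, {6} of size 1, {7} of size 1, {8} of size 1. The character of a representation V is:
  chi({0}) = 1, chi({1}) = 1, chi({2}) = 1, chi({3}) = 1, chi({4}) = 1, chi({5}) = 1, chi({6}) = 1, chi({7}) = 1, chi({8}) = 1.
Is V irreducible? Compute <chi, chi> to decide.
Irreducible: <chi, chi> = 1.

Argument: <chi, chi> = (1/|G|) sum_C |C| * |chi(C)|^2 = (1/9)[1*|1|^2 + 1*|1|^2 + 1*|1|^2 + 1*|1|^2 + 1*|1|^2 + 1*|1|^2 + 1*|1|^2 + 1*|1|^2 + 1*|1|^2]
  = (1/9)[(1) + (1) + (1) + (1) + (1) + (1) + (1) + (1) + (1)] = 9/9 = 1.
(Exp terms are combined using exp(i*s)*conj(exp(i*t)) = exp(i*(s-t)), and sums of them are collapsed using the identity that for every m > 1 the m distinct m-th roots of unity sum to 0, e.g. 1 + exp(2*I*pi/3) + exp(-2*I*pi/3) = 0.)
A character is irreducible iff <chi, chi> = 1, so this representation is irreducible.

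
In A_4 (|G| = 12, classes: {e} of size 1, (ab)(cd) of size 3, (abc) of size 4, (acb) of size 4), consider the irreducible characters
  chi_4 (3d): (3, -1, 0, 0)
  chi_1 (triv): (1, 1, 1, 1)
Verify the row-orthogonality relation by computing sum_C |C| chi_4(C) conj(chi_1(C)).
Sum = 0; so <chi_4, chi_1> = 0 (distinct irreducibles are orthogonal).

Why: Compute term by term over conjugacy classes (|C| * chi_4(C) * conj(chi_1(C))):
  1*(3)*conj(1) + 3*(-1)*conj(1) + 4*(0)*conj(1) + 4*(0)*conj(1)
  = (3) + (-3) + (0) + (0)
  = 0.
(Exp terms are combined using exp(i*s)*conj(exp(i*t)) = exp(i*(s-t)), and sums of them are collapsed using the identity that for every m > 1 the m distinct m-th roots of unity sum to 0, e.g. 1 + exp(2*I*pi/3) + exp(-2*I*pi/3) = 0.)
Dividing by |G| = 12 gives 0/12 = 0, matching the row-orthogonality relation <chi_4, chi_1> = [chi_4 = chi_1].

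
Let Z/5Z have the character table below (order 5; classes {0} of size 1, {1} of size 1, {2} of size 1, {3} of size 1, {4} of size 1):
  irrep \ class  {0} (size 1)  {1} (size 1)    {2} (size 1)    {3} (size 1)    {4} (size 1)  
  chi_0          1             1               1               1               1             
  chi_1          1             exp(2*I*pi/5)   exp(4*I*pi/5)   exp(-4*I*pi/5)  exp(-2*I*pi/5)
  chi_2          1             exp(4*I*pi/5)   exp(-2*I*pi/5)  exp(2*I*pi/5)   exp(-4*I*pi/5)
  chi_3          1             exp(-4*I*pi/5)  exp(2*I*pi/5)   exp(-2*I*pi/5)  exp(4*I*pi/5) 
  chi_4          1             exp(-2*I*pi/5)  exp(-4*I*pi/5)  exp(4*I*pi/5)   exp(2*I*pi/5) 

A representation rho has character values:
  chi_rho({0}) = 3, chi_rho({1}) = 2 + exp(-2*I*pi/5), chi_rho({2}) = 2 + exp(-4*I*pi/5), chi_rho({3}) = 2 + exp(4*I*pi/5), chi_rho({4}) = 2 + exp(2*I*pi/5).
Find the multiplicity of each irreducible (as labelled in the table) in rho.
Multiplicities: chi_0: 2, chi_1: 0, chi_2: 0, chi_3: 0, chi_4: 1.

Working: Use <chi_rho, chi> = (1/|G|) sum_C |C| * chi_rho(C) * conj(chi(C)) with |G| = 5 for each irreducible chi in the table:
  <chi_rho, chi_0> = (1/5)[1*(3)*conj(1) + 1*(2 + exp(-2*I*pi/5))*conj(1) + 1*(2 + exp(-4*I*pi/5))*conj(1) + 1*(2 + exp(4*I*pi/5))*conj(1) + 1*(2 + exp(2*I*pi/5))*conj(1)]
      = (1/5)[(3) + (2 + exp(-2*I*pi/5)) + (2 + exp(-4*I*pi/5)) + (2 + exp(4*I*pi/5)) + (2 + exp(2*I*pi/5))] = 10/5 = 2
  <chi_rho, chi_1> = (1/5)[1*(3)*conj(1) + 1*(2 + exp(-2*I*pi/5))*conj(exp(2*I*pi/5)) + 1*(2 + exp(-4*I*pi/5))*conj(exp(4*I*pi/5)) + 1*(2 + exp(4*I*pi/5))*conj(exp(-4*I*pi/5)) + 1*(2 + exp(2*I*pi/5))*conj(exp(-2*I*pi/5))]
      = (1/5)[(3) + (2*exp(-2*I*pi/5) + exp(-4*I*pi/5)) + (2*exp(-4*I*pi/5) + exp(2*I*pi/5)) + (exp(-2*I*pi/5) + 2*exp(4*I*pi/5)) + (exp(4*I*pi/5) + 2*exp(2*I*pi/5))] = 0/5 = 0
  <chi_rho, chi_2> = (1/5)[1*(3)*conj(1) + 1*(2 + exp(-2*I*pi/5))*conj(exp(4*I*pi/5)) + 1*(2 + exp(-4*I*pi/5))*conj(exp(-2*I*pi/5)) + 1*(2 + exp(4*I*pi/5))*conj(exp(2*I*pi/5)) + 1*(2 + exp(2*I*pi/5))*conj(exp(-4*I*pi/5))]
      = (1/5)[(3) + (2*exp(-4*I*pi/5) + exp(4*I*pi/5)) + (exp(-2*I*pi/5) + 2*exp(2*I*pi/5)) + (2*exp(-2*I*pi/5) + exp(2*I*pi/5)) + (exp(-4*I*pi/5) + 2*exp(4*I*pi/5))] = 0/5 = 0
  <chi_rho, chi_3> = (1/5)[1*(3)*conj(1) + 1*(2 + exp(-2*I*pi/5))*conj(exp(-4*I*pi/5)) + 1*(2 + exp(-4*I*pi/5))*conj(exp(2*I*pi/5)) + 1*(2 + exp(4*I*pi/5))*conj(exp(-2*I*pi/5)) + 1*(2 + exp(2*I*pi/5))*conj(exp(4*I*pi/5))]
      = (1/5)[(3) + (exp(2*I*pi/5) + 2*exp(4*I*pi/5)) + (2*exp(-2*I*pi/5) + exp(4*I*pi/5)) + (exp(-4*I*pi/5) + 2*exp(2*I*pi/5)) + (2*exp(-4*I*pi/5) + exp(-2*I*pi/5))] = 0/5 = 0
  <chi_rho, chi_4> = (1/5)[1*(3)*conj(1) + 1*(2 + exp(-2*I*pi/5))*conj(exp(-2*I*pi/5)) + 1*(2 + exp(-4*I*pi/5))*conj(exp(-4*I*pi/5)) + 1*(2 + exp(4*I*pi/5))*conj(exp(4*I*pi/5)) + 1*(2 + exp(2*I*pi/5))*conj(exp(2*I*pi/5))]
      = (1/5)[(3) + (1 + 2*exp(2*I*pi/5)) + (1 + 2*exp(4*I*pi/5)) + (1 + 2*exp(-4*I*pi/5)) + (1 + 2*exp(-2*I*pi/5))] = 5/5 = 1
(Exp terms are combined using exp(i*s)*conj(exp(i*t)) = exp(i*(s-t)), and sums of them are collapsed using the identity that for every m > 1 the m distinct m-th roots of unity sum to 0, e.g. 1 + exp(2*I*pi/3) + exp(-2*I*pi/3) = 0.)
Dimension check: dim(rho) = sum (mult * dim) = 2*1 + 0*1 + 0*1 + 0*1 + 1*1 = 3 = chi_rho(e) = 3.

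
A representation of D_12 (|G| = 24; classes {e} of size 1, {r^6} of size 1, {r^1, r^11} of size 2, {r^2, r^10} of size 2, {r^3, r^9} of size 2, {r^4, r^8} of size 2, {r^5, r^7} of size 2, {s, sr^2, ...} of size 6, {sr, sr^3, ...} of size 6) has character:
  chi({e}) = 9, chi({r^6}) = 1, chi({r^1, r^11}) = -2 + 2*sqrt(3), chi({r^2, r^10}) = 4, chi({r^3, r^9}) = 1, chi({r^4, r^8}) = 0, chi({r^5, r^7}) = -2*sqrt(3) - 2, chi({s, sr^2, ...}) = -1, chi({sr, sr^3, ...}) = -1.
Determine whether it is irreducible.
Not irreducible (reducible): <chi, chi> = 8 > 1.

Solution. <chi, chi> = (1/|G|) sum_C |C| * |chi(C)|^2 = (1/24)[1*|9|^2 + 1*|1|^2 + 2*|-2 + 2*sqrt(3)|^2 + 2*|4|^2 + 2*|1|^2 + 2*|0|^2 + 2*|-2*sqrt(3) - 2|^2 + 6*|-1|^2 + 6*|-1|^2]
  = (1/24)[(81) + (1) + (32 - 16*sqrt(3)) + (32) + (2) + (0) + (16*sqrt(3) + 32) + (6) + (6)] = 192/24 = 8.
A character is irreducible iff <chi, chi> = 1, so this representation is reducible.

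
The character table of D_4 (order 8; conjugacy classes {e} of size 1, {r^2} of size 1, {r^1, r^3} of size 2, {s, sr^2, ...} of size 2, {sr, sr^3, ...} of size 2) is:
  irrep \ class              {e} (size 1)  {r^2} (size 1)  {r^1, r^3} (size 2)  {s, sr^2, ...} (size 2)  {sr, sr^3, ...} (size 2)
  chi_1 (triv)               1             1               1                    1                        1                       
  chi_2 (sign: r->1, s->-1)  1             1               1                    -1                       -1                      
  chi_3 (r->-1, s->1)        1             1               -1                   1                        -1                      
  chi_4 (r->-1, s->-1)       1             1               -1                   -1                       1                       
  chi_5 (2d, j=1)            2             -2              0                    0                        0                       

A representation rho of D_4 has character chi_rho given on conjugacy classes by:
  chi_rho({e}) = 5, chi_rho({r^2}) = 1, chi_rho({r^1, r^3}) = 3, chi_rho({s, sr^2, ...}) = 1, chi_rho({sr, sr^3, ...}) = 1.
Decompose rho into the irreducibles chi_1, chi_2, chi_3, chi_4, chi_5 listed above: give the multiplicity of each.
Multiplicities: chi_1: 2, chi_2: 1, chi_3: 0, chi_4: 0, chi_5: 1.

Reasoning: Use <chi_rho, chi> = (1/|G|) sum_C |C| * chi_rho(C) * conj(chi(C)) with |G| = 8 for each irreducible chi in the table:
  <chi_rho, chi_1> = (1/8)[1*(5)*conj(1) + 1*(1)*conj(1) + 2*(3)*conj(1) + 2*(1)*conj(1) + 2*(1)*conj(1)]
      = (1/8)[(5) + (1) + (6) + (2) + (2)] = 16/8 = 2
  <chi_rho, chi_2> = (1/8)[1*(5)*conj(1) + 1*(1)*conj(1) + 2*(3)*conj(1) + 2*(1)*conj(-1) + 2*(1)*conj(-1)]
      = (1/8)[(5) + (1) + (6) + (-2) + (-2)] = 8/8 = 1
  <chi_rho, chi_3> = (1/8)[1*(5)*conj(1) + 1*(1)*conj(1) + 2*(3)*conj(-1) + 2*(1)*conj(1) + 2*(1)*conj(-1)]
      = (1/8)[(5) + (1) + (-6) + (2) + (-2)] = 0/8 = 0
  <chi_rho, chi_4> = (1/8)[1*(5)*conj(1) + 1*(1)*conj(1) + 2*(3)*conj(-1) + 2*(1)*conj(-1) + 2*(1)*conj(1)]
      = (1/8)[(5) + (1) + (-6) + (-2) + (2)] = 0/8 = 0
  <chi_rho, chi_5> = (1/8)[1*(5)*conj(2) + 1*(1)*conj(-2) + 2*(3)*conj(0) + 2*(1)*conj(0) + 2*(1)*conj(0)]
      = (1/8)[(10) + (-2) + (0) + (0) + (0)] = 8/8 = 1
Dimension check: dim(rho) = sum (mult * dim) = 2*1 + 1*1 + 0*1 + 0*1 + 1*2 = 5 = chi_rho(e) = 5.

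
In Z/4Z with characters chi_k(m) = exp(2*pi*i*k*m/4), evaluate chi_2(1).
chi_2(1) = zeta_4^2 = -1

Why: chi_2(1) = zeta_4^(2*1) = zeta_4^2. Since zeta_4^4 = 1, this equals zeta_4^2 = exp(2*pi*i*2/4) = -1.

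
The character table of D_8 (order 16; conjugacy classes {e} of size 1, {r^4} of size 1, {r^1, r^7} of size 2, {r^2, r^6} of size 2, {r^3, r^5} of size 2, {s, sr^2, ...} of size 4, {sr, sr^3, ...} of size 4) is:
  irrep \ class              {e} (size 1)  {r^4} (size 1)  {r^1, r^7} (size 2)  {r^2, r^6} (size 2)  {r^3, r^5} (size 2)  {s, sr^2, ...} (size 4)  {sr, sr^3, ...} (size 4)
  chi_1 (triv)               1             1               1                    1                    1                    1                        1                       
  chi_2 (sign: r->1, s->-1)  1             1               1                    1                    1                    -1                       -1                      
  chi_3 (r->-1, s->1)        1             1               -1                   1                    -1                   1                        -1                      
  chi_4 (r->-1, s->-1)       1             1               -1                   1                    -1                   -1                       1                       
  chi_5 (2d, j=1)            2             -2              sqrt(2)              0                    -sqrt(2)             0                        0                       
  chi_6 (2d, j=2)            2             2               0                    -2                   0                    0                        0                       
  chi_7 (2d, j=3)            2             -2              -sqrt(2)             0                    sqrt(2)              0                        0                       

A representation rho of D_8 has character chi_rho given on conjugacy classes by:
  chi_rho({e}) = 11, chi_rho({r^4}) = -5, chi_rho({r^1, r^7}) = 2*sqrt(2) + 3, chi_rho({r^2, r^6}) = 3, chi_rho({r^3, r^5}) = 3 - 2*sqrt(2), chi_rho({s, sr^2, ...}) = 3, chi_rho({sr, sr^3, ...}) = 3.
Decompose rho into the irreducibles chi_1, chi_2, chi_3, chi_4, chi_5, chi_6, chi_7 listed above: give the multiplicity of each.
Multiplicities: chi_1: 3, chi_2: 0, chi_3: 0, chi_4: 0, chi_5: 3, chi_6: 0, chi_7: 1.

Explanation: Use <chi_rho, chi> = (1/|G|) sum_C |C| * chi_rho(C) * conj(chi(C)) with |G| = 16 for each irreducible chi in the table:
  <chi_rho, chi_1> = (1/16)[1*(11)*conj(1) + 1*(-5)*conj(1) + 2*(2*sqrt(2) + 3)*conj(1) + 2*(3)*conj(1) + 2*(3 - 2*sqrt(2))*conj(1) + 4*(3)*conj(1) + 4*(3)*conj(1)]
      = (1/16)[(11) + (-5) + (4*sqrt(2) + 6) + (6) + (6 - 4*sqrt(2)) + (12) + (12)] = 48/16 = 3
  <chi_rho, chi_2> = (1/16)[1*(11)*conj(1) + 1*(-5)*conj(1) + 2*(2*sqrt(2) + 3)*conj(1) + 2*(3)*conj(1) + 2*(3 - 2*sqrt(2))*conj(1) + 4*(3)*conj(-1) + 4*(3)*conj(-1)]
      = (1/16)[(11) + (-5) + (4*sqrt(2) + 6) + (6) + (6 - 4*sqrt(2)) + (-12) + (-12)] = 0/16 = 0
  <chi_rho, chi_3> = (1/16)[1*(11)*conj(1) + 1*(-5)*conj(1) + 2*(2*sqrt(2) + 3)*conj(-1) + 2*(3)*conj(1) + 2*(3 - 2*sqrt(2))*conj(-1) + 4*(3)*conj(1) + 4*(3)*conj(-1)]
      = (1/16)[(11) + (-5) + (-6 - 4*sqrt(2)) + (6) + (-6 + 4*sqrt(2)) + (12) + (-12)] = 0/16 = 0
  <chi_rho, chi_4> = (1/16)[1*(11)*conj(1) + 1*(-5)*conj(1) + 2*(2*sqrt(2) + 3)*conj(-1) + 2*(3)*conj(1) + 2*(3 - 2*sqrt(2))*conj(-1) + 4*(3)*conj(-1) + 4*(3)*conj(1)]
      = (1/16)[(11) + (-5) + (-6 - 4*sqrt(2)) + (6) + (-6 + 4*sqrt(2)) + (-12) + (12)] = 0/16 = 0
  <chi_rho, chi_5> = (1/16)[1*(11)*conj(2) + 1*(-5)*conj(-2) + 2*(2*sqrt(2) + 3)*conj(sqrt(2)) + 2*(3)*conj(0) + 2*(3 - 2*sqrt(2))*conj(-sqrt(2)) + 4*(3)*conj(0) + 4*(3)*conj(0)]
      = (1/16)[(22) + (10) + (8 + 6*sqrt(2)) + (0) + (8 - 6*sqrt(2)) + (0) + (0)] = 48/16 = 3
  <chi_rho, chi_6> = (1/16)[1*(11)*conj(2) + 1*(-5)*conj(2) + 2*(2*sqrt(2) + 3)*conj(0) + 2*(3)*conj(-2) + 2*(3 - 2*sqrt(2))*conj(0) + 4*(3)*conj(0) + 4*(3)*conj(0)]
      = (1/16)[(22) + (-10) + (0) + (-12) + (0) + (0) + (0)] = 0/16 = 0
  <chi_rho, chi_7> = (1/16)[1*(11)*conj(2) + 1*(-5)*conj(-2) + 2*(2*sqrt(2) + 3)*conj(-sqrt(2)) + 2*(3)*conj(0) + 2*(3 - 2*sqrt(2))*conj(sqrt(2)) + 4*(3)*conj(0) + 4*(3)*conj(0)]
      = (1/16)[(22) + (10) + (-6*sqrt(2) - 8) + (0) + (-8 + 6*sqrt(2)) + (0) + (0)] = 16/16 = 1
Dimension check: dim(rho) = sum (mult * dim) = 3*1 + 0*1 + 0*1 + 0*1 + 3*2 + 0*2 + 1*2 = 11 = chi_rho(e) = 11.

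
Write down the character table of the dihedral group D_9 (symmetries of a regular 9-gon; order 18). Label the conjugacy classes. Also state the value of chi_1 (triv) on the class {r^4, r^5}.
Conjugacy classes: {e} of size 1, {r^1, r^8} of size 2, {r^2, r^7} of size 2, {r^3, r^6} of size 2, {r^4, r^5} of size 2, {s, sr, ..., sr^8} of size 9.
Character table:
  irrep \ class              {e} (size 1)  {r^1, r^8} (size 2)  {r^2, r^7} (size 2)  {r^3, r^6} (size 2)  {r^4, r^5} (size 2)  {s, sr, ..., sr^8} (size 9)
  chi_1 (triv)               1             1                    1                    1                    1                    1                          
  chi_2 (sign: r->1, s->-1)  1             1                    1                    1                    1                    -1                         
  chi_3 (2d, j=1)            2             2*cos(2*pi/9)        2*cos(4*pi/9)        -1                   -2*cos(pi/9)         0                          
  chi_4 (2d, j=2)            2             2*cos(4*pi/9)        -2*cos(pi/9)         -1                   2*cos(2*pi/9)        0                          
  chi_5 (2d, j=3)            2             -1                   -1                   2                    -1                   0                          
  chi_6 (2d, j=4)            2             -2*cos(pi/9)         2*cos(2*pi/9)        -1                   2*cos(4*pi/9)        0                          

Spot check: chi_1 (triv) on {r^4, r^5} = 1.

Reasoning: D_9 has order 2*9 = 18 with 6 conjugacy classes, hence 6 irreducibles. Sum of squared dims 1 + 1 + 4 + 4 + 4 + 4 = 18 = |G|. Linear characters come from the abelianisation; the 2-dimensional irreps have character r^k -> 2*cos(2*pi*j*k/9), reflections -> 0.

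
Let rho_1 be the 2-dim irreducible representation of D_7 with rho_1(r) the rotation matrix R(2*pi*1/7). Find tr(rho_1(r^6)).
chi_{rho_1}(r^6) = 2*cos(2*pi*1*6/7) = 2*cos(2*pi/7)

Justification: rho_1(r^6) is rotation by angle 2*pi*1*6/7, whose trace is 2*cos(2*pi*1*6/7) = 2*cos(2*pi/7).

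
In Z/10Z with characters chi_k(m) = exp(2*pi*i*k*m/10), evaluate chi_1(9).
chi_1(9) = zeta_10^9 = exp(-I*pi/5)

Details: chi_1(9) = zeta_10^(1*9) = zeta_10^9. Since zeta_10^10 = 1, this equals zeta_10^9 = exp(2*pi*i*9/10) = exp(-I*pi/5).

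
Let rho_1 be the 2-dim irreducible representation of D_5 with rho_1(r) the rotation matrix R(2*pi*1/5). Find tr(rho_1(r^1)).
chi_{rho_1}(r^1) = 2*cos(2*pi*1*1/5) = -1/2 + sqrt(5)/2

Details: rho_1(r^1) is rotation by angle 2*pi*1*1/5, whose trace is 2*cos(2*pi*1*1/5) = -1/2 + sqrt(5)/2.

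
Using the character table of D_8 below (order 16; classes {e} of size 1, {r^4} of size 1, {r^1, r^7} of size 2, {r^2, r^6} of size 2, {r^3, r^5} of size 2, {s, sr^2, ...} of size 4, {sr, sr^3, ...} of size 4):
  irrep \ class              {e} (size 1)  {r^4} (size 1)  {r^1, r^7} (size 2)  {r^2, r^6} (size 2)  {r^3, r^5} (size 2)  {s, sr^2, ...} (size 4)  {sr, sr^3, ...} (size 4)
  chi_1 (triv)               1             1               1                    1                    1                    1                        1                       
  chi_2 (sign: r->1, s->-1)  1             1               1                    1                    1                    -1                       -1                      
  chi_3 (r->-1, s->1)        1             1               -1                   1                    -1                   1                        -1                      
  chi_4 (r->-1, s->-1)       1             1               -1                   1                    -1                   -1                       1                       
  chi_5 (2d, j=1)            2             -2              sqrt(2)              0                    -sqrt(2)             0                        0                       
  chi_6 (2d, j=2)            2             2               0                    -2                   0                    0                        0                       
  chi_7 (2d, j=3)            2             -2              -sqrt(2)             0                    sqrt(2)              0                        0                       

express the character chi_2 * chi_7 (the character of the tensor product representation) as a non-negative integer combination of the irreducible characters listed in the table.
chi_2 tensor chi_7 = chi_7 (all other irreducibles have multiplicity 0).

Details: The character of a tensor product is the pointwise product (chi_2 * chi_7)(C) = chi_2(C) * chi_7(C):
  {e}: (1)*(2), {r^4}: (1)*(-2), {r^1, r^7}: (1)*(-sqrt(2)), {r^2, r^6}: (1)*(0), {r^3, r^5}: (1)*(sqrt(2)), {s, sr^2, ...}: (-1)*(0), {sr, sr^3, ...}: (-1)*(0)
so (chi_2 * chi_7) takes values
  {e} -> 2, {r^4} -> -2, {r^1, r^7} -> -sqrt(2), {r^2, r^6} -> 0, {r^3, r^5} -> sqrt(2), {s, sr^2, ...} -> 0, {sr, sr^3, ...} -> 0.
Now take the inner product of this character with each irreducible chi from the table, <chi_2*chi_7, chi> = (1/16) sum_C |C| (chi_2*chi_7)(C) conj(chi(C)):
  <chi_2*chi_7, chi_1> = (1/16)[1*(2)*conj(1) + 1*(-2)*conj(1) + 2*(-sqrt(2))*conj(1) + 2*(0)*conj(1) + 2*(sqrt(2))*conj(1) + 4*(0)*conj(1) + 4*(0)*conj(1)]
      = (1/16)[(2) + (-2) + (-2*sqrt(2)) + (0) + (2*sqrt(2)) + (0) + (0)] = 0/16 = 0
  <chi_2*chi_7, chi_2> = (1/16)[1*(2)*conj(1) + 1*(-2)*conj(1) + 2*(-sqrt(2))*conj(1) + 2*(0)*conj(1) + 2*(sqrt(2))*conj(1) + 4*(0)*conj(-1) + 4*(0)*conj(-1)]
      = (1/16)[(2) + (-2) + (-2*sqrt(2)) + (0) + (2*sqrt(2)) + (0) + (0)] = 0/16 = 0
  <chi_2*chi_7, chi_3> = (1/16)[1*(2)*conj(1) + 1*(-2)*conj(1) + 2*(-sqrt(2))*conj(-1) + 2*(0)*conj(1) + 2*(sqrt(2))*conj(-1) + 4*(0)*conj(1) + 4*(0)*conj(-1)]
      = (1/16)[(2) + (-2) + (2*sqrt(2)) + (0) + (-2*sqrt(2)) + (0) + (0)] = 0/16 = 0
  <chi_2*chi_7, chi_4> = (1/16)[1*(2)*conj(1) + 1*(-2)*conj(1) + 2*(-sqrt(2))*conj(-1) + 2*(0)*conj(1) + 2*(sqrt(2))*conj(-1) + 4*(0)*conj(-1) + 4*(0)*conj(1)]
      = (1/16)[(2) + (-2) + (2*sqrt(2)) + (0) + (-2*sqrt(2)) + (0) + (0)] = 0/16 = 0
  <chi_2*chi_7, chi_5> = (1/16)[1*(2)*conj(2) + 1*(-2)*conj(-2) + 2*(-sqrt(2))*conj(sqrt(2)) + 2*(0)*conj(0) + 2*(sqrt(2))*conj(-sqrt(2)) + 4*(0)*conj(0) + 4*(0)*conj(0)]
      = (1/16)[(4) + (4) + (-4) + (0) + (-4) + (0) + (0)] = 0/16 = 0
  <chi_2*chi_7, chi_6> = (1/16)[1*(2)*conj(2) + 1*(-2)*conj(2) + 2*(-sqrt(2))*conj(0) + 2*(0)*conj(-2) + 2*(sqrt(2))*conj(0) + 4*(0)*conj(0) + 4*(0)*conj(0)]
      = (1/16)[(4) + (-4) + (0) + (0) + (0) + (0) + (0)] = 0/16 = 0
  <chi_2*chi_7, chi_7> = (1/16)[1*(2)*conj(2) + 1*(-2)*conj(-2) + 2*(-sqrt(2))*conj(-sqrt(2)) + 2*(0)*conj(0) + 2*(sqrt(2))*conj(sqrt(2)) + 4*(0)*conj(0) + 4*(0)*conj(0)]
      = (1/16)[(4) + (4) + (4) + (0) + (4) + (0) + (0)] = 16/16 = 1
Hence the multiplicities are chi_7: 1. Dimension check: dim(chi_2)*dim(chi_7) = 1*2 = 2 and sum (mult * dim) = 1*2 = 2.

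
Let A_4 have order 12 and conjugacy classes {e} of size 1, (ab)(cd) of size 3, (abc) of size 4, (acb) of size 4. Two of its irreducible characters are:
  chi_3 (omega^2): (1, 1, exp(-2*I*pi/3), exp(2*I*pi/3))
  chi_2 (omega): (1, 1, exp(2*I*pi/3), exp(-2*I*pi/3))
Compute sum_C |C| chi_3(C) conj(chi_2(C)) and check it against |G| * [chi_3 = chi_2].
Sum = 0; so <chi_3, chi_2> = 0 (distinct irreducibles are orthogonal).

Working: Compute term by term over conjugacy classes (|C| * chi_3(C) * conj(chi_2(C))):
  1*(1)*conj(1) + 3*(1)*conj(1) + 4*(exp(-2*I*pi/3))*conj(exp(2*I*pi/3)) + 4*(exp(2*I*pi/3))*conj(exp(-2*I*pi/3))
  = (1) + (3) + (4*exp(2*I*pi/3)) + (4*exp(-2*I*pi/3))
  = 0.
(Exp terms are combined using exp(i*s)*conj(exp(i*t)) = exp(i*(s-t)), and sums of them are collapsed using the identity that for every m > 1 the m distinct m-th roots of unity sum to 0, e.g. 1 + exp(2*I*pi/3) + exp(-2*I*pi/3) = 0.)
Dividing by |G| = 12 gives 0/12 = 0, matching the row-orthogonality relation <chi_3, chi_2> = [chi_3 = chi_2].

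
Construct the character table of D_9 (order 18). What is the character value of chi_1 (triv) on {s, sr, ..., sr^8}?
Conjugacy classes: {e} of size 1, {r^1, r^8} of size 2, {r^2, r^7} of size 2, {r^3, r^6} of size 2, {r^4, r^5} of size 2, {s, sr, ..., sr^8} of size 9.
Character table:
  irrep \ class              {e} (size 1)  {r^1, r^8} (size 2)  {r^2, r^7} (size 2)  {r^3, r^6} (size 2)  {r^4, r^5} (size 2)  {s, sr, ..., sr^8} (size 9)
  chi_1 (triv)               1             1                    1                    1                    1                    1                          
  chi_2 (sign: r->1, s->-1)  1             1                    1                    1                    1                    -1                         
  chi_3 (2d, j=1)            2             2*cos(2*pi/9)        2*cos(4*pi/9)        -1                   -2*cos(pi/9)         0                          
  chi_4 (2d, j=2)            2             2*cos(4*pi/9)        -2*cos(pi/9)         -1                   2*cos(2*pi/9)        0                          
  chi_5 (2d, j=3)            2             -1                   -1                   2                    -1                   0                          
  chi_6 (2d, j=4)            2             -2*cos(pi/9)         2*cos(2*pi/9)        -1                   2*cos(4*pi/9)        0                          

Spot check: chi_1 (triv) on {s, sr, ..., sr^8} = 1.

Details: D_9 has order 2*9 = 18 with 6 conjugacy classes, hence 6 irreducibles. Sum of squared dims 1 + 1 + 4 + 4 + 4 + 4 = 18 = |G|. Linear characters come from the abelianisation; the 2-dimensional irreps have character r^k -> 2*cos(2*pi*j*k/9), reflections -> 0.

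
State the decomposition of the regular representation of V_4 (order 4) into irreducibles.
Each irreducible V_i of dimension d_i appears with multiplicity d_i, i.e. rho_reg = (direct sum over all irreducibles V_i) d_i V_i. The irreducible dimensions for V_4 are 1, 1, 1, 1: 4 irreducibles of dimension 1, each with multiplicity 1. Total dimension 4*1*1 = 4 = |G|.

Explanation: General theorem: in the regular representation of a finite group G, each irreducible appears with multiplicity equal to its dimension. Check: dim(rho_reg) = sum d_i^2 = 1 + 1 + 1 + 1 = 4 = |G|.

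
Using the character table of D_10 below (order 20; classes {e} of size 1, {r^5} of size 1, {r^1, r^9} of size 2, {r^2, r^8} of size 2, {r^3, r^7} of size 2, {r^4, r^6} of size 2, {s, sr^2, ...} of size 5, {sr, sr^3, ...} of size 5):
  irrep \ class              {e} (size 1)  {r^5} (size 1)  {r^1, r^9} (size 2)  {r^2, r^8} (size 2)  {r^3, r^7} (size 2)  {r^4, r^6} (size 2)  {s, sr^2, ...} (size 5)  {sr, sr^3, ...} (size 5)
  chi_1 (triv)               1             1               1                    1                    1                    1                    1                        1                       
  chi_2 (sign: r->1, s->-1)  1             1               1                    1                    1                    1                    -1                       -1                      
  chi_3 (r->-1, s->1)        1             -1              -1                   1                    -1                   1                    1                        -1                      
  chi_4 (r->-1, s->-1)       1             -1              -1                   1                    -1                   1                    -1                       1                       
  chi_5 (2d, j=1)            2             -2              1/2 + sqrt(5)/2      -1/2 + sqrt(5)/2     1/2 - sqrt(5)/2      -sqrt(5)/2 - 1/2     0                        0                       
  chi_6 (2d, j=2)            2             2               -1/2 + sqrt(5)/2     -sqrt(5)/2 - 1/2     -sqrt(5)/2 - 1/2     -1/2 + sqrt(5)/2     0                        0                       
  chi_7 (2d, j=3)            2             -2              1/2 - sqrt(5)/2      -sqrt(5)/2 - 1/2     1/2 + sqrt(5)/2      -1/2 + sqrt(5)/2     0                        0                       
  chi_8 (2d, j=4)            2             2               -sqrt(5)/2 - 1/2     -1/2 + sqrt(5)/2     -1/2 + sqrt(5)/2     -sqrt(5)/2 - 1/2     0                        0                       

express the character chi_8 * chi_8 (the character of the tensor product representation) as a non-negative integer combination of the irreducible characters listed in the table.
chi_8 tensor chi_8 = chi_1 + chi_2 + chi_6 (all other irreducibles have multiplicity 0).

Proof sketch: The character of a tensor product is the pointwise product (chi_8 * chi_8)(C) = chi_8(C) * chi_8(C):
  {e}: (2)*(2), {r^5}: (2)*(2), {r^1, r^9}: (-sqrt(5)/2 - 1/2)*(-sqrt(5)/2 - 1/2), {r^2, r^8}: (-1/2 + sqrt(5)/2)*(-1/2 + sqrt(5)/2), {r^3, r^7}: (-1/2 + sqrt(5)/2)*(-1/2 + sqrt(5)/2), {r^4, r^6}: (-sqrt(5)/2 - 1/2)*(-sqrt(5)/2 - 1/2), {s, sr^2, ...}: (0)*(0), {sr, sr^3, ...}: (0)*(0)
so (chi_8 * chi_8) takes values
  {e} -> 4, {r^5} -> 4, {r^1, r^9} -> sqrt(5)/2 + 3/2, {r^2, r^8} -> 3/2 - sqrt(5)/2, {r^3, r^7} -> 3/2 - sqrt(5)/2, {r^4, r^6} -> sqrt(5)/2 + 3/2, {s, sr^2, ...} -> 0, {sr, sr^3, ...} -> 0.
Now take the inner product of this character with each irreducible chi from the table, <chi_8*chi_8, chi> = (1/20) sum_C |C| (chi_8*chi_8)(C) conj(chi(C)):
  <chi_8*chi_8, chi_1> = (1/20)[1*(4)*conj(1) + 1*(4)*conj(1) + 2*(sqrt(5)/2 + 3/2)*conj(1) + 2*(3/2 - sqrt(5)/2)*conj(1) + 2*(3/2 - sqrt(5)/2)*conj(1) + 2*(sqrt(5)/2 + 3/2)*conj(1) + 5*(0)*conj(1) + 5*(0)*conj(1)]
      = (1/20)[(4) + (4) + (sqrt(5) + 3) + (3 - sqrt(5)) + (3 - sqrt(5)) + (sqrt(5) + 3) + (0) + (0)] = 20/20 = 1
  <chi_8*chi_8, chi_2> = (1/20)[1*(4)*conj(1) + 1*(4)*conj(1) + 2*(sqrt(5)/2 + 3/2)*conj(1) + 2*(3/2 - sqrt(5)/2)*conj(1) + 2*(3/2 - sqrt(5)/2)*conj(1) + 2*(sqrt(5)/2 + 3/2)*conj(1) + 5*(0)*conj(-1) + 5*(0)*conj(-1)]
      = (1/20)[(4) + (4) + (sqrt(5) + 3) + (3 - sqrt(5)) + (3 - sqrt(5)) + (sqrt(5) + 3) + (0) + (0)] = 20/20 = 1
  <chi_8*chi_8, chi_3> = (1/20)[1*(4)*conj(1) + 1*(4)*conj(-1) + 2*(sqrt(5)/2 + 3/2)*conj(-1) + 2*(3/2 - sqrt(5)/2)*conj(1) + 2*(3/2 - sqrt(5)/2)*conj(-1) + 2*(sqrt(5)/2 + 3/2)*conj(1) + 5*(0)*conj(1) + 5*(0)*conj(-1)]
      = (1/20)[(4) + (-4) + (-3 - sqrt(5)) + (3 - sqrt(5)) + (-3 + sqrt(5)) + (sqrt(5) + 3) + (0) + (0)] = 0/20 = 0
  <chi_8*chi_8, chi_4> = (1/20)[1*(4)*conj(1) + 1*(4)*conj(-1) + 2*(sqrt(5)/2 + 3/2)*conj(-1) + 2*(3/2 - sqrt(5)/2)*conj(1) + 2*(3/2 - sqrt(5)/2)*conj(-1) + 2*(sqrt(5)/2 + 3/2)*conj(1) + 5*(0)*conj(-1) + 5*(0)*conj(1)]
      = (1/20)[(4) + (-4) + (-3 - sqrt(5)) + (3 - sqrt(5)) + (-3 + sqrt(5)) + (sqrt(5) + 3) + (0) + (0)] = 0/20 = 0
  <chi_8*chi_8, chi_5> = (1/20)[1*(4)*conj(2) + 1*(4)*conj(-2) + 2*(sqrt(5)/2 + 3/2)*conj(1/2 + sqrt(5)/2) + 2*(3/2 - sqrt(5)/2)*conj(-1/2 + sqrt(5)/2) + 2*(3/2 - sqrt(5)/2)*conj(1/2 - sqrt(5)/2) + 2*(sqrt(5)/2 + 3/2)*conj(-sqrt(5)/2 - 1/2) + 5*(0)*conj(0) + 5*(0)*conj(0)]
      = (1/20)[(8) + (-8) + (4 + 2*sqrt(5)) + (-4 + 2*sqrt(5)) + (4 - 2*sqrt(5)) + (-2*sqrt(5) - 4) + (0) + (0)] = 0/20 = 0
  <chi_8*chi_8, chi_6> = (1/20)[1*(4)*conj(2) + 1*(4)*conj(2) + 2*(sqrt(5)/2 + 3/2)*conj(-1/2 + sqrt(5)/2) + 2*(3/2 - sqrt(5)/2)*conj(-sqrt(5)/2 - 1/2) + 2*(3/2 - sqrt(5)/2)*conj(-sqrt(5)/2 - 1/2) + 2*(sqrt(5)/2 + 3/2)*conj(-1/2 + sqrt(5)/2) + 5*(0)*conj(0) + 5*(0)*conj(0)]
      = (1/20)[(8) + (8) + (1 + sqrt(5)) + (1 - sqrt(5)) + (1 - sqrt(5)) + (1 + sqrt(5)) + (0) + (0)] = 20/20 = 1
  <chi_8*chi_8, chi_7> = (1/20)[1*(4)*conj(2) + 1*(4)*conj(-2) + 2*(sqrt(5)/2 + 3/2)*conj(1/2 - sqrt(5)/2) + 2*(3/2 - sqrt(5)/2)*conj(-sqrt(5)/2 - 1/2) + 2*(3/2 - sqrt(5)/2)*conj(1/2 + sqrt(5)/2) + 2*(sqrt(5)/2 + 3/2)*conj(-1/2 + sqrt(5)/2) + 5*(0)*conj(0) + 5*(0)*conj(0)]
      = (1/20)[(8) + (-8) + (-sqrt(5) - 1) + (1 - sqrt(5)) + (-1 + sqrt(5)) + (1 + sqrt(5)) + (0) + (0)] = 0/20 = 0
  <chi_8*chi_8, chi_8> = (1/20)[1*(4)*conj(2) + 1*(4)*conj(2) + 2*(sqrt(5)/2 + 3/2)*conj(-sqrt(5)/2 - 1/2) + 2*(3/2 - sqrt(5)/2)*conj(-1/2 + sqrt(5)/2) + 2*(3/2 - sqrt(5)/2)*conj(-1/2 + sqrt(5)/2) + 2*(sqrt(5)/2 + 3/2)*conj(-sqrt(5)/2 - 1/2) + 5*(0)*conj(0) + 5*(0)*conj(0)]
      = (1/20)[(8) + (8) + (-2*sqrt(5) - 4) + (-4 + 2*sqrt(5)) + (-4 + 2*sqrt(5)) + (-2*sqrt(5) - 4) + (0) + (0)] = 0/20 = 0
Hence the multiplicities are chi_1: 1, chi_2: 1, chi_6: 1. Dimension check: dim(chi_8)*dim(chi_8) = 2*2 = 4 and sum (mult * dim) = 1*1 + 1*1 + 1*2 = 4.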